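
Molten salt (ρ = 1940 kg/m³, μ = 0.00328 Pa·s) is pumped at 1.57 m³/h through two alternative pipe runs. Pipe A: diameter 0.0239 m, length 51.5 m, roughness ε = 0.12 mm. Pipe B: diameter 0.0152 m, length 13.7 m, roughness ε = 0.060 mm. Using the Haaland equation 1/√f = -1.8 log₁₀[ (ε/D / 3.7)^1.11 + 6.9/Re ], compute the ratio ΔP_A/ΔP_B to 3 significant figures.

ΔP_A/ΔP_B ≈ 0.432

Pipe A: V = Q/A = 0.0004361/0.0004486 = 0.9721 m/s; Re = 1.374e+04; ε/D = 0.00502; Haaland → f = 0.0358; ΔP_A = f(L/D)(ρV²/2) = 7.072e+04 Pa.
Pipe B: V = Q/A = 0.0004361/0.0001815 = 2.403 m/s; Re = 2.161e+04; ε/D = 0.00395; Haaland → f = 0.03243; ΔP_B = f(L/D)(ρV²/2) = 1.638e+05 Pa.
ΔP_A/ΔP_B = 7.072e+04/1.638e+05 = 0.432.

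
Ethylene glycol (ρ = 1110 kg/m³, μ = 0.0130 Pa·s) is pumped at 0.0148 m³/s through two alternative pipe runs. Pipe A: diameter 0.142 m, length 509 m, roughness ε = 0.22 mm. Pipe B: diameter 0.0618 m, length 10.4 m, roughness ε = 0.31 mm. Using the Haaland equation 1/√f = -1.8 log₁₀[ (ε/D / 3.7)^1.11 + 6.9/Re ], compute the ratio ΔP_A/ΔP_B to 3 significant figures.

Pipe A: V = Q/A = 0.0148/0.01584 = 0.9345 m/s; Re = 1.133e+04; ε/D = 0.00155; Haaland → f = 0.03203; ΔP_A = f(L/D)(ρV²/2) = 5.566e+04 Pa.
Pipe B: V = Q/A = 0.0148/0.003 = 4.934 m/s; Re = 2.604e+04; ε/D = 0.00502; Haaland → f = 0.03349; ΔP_B = f(L/D)(ρV²/2) = 7.614e+04 Pa.
ΔP_A/ΔP_B = 5.566e+04/7.614e+04 = 0.731.

ΔP_A/ΔP_B ≈ 0.731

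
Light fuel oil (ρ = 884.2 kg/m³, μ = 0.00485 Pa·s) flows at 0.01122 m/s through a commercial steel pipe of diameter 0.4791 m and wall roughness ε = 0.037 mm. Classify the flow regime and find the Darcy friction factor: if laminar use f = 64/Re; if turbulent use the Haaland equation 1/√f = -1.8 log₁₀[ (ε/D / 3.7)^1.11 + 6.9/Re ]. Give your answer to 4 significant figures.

f ≈ 0.06531

Re = ρVD/μ = 884.2·0.01122·0.4791/0.00485 = 980.
Re < 2300 → laminar, so f = 64/Re = 0.06531 (roughness is irrelevant in laminar flow).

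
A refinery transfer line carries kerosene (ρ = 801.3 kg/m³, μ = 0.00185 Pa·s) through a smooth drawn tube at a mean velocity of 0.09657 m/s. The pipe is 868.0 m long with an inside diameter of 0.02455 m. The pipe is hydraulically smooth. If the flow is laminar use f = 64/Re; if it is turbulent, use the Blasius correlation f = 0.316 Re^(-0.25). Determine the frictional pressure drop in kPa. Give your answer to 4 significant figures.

ΔP ≈ 8.233 kPa

Reynolds number Re = ρVD/μ = 801.3 · 0.09657 · 0.02455 / 0.00185 = 1027.
Re < 2300 → laminar flow, so f = 64/Re = 64/1027 = 0.06233 (the turbulent correlation is not needed).
Darcy-Weisbach: ΔP = f(L/D)(ρV²/2) = 0.06233·(868/0.02455)·(801.3·0.09657²/2) = 0.06233·3.536e+04·3.736 = 8233 Pa.
ΔP = 8233 Pa = 8.233 kPa.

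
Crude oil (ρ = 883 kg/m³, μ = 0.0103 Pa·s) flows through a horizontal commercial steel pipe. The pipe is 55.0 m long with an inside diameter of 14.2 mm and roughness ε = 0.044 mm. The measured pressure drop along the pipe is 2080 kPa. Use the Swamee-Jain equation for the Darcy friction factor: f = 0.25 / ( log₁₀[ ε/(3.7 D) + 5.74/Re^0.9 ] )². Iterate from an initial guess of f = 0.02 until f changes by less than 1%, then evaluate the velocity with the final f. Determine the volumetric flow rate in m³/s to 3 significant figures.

Q ≈ 8.88×10^-4 m³/s

Rearranging Darcy-Weisbach: V = √(2·ΔP·D/(f·L·ρ)). With ε/D = 4.4e-05/0.0142 = 0.0031, iterate starting from f = 0.02:
  f = 0.02 → V = √(2·2.08e+06·0.0142/(0.02·55·883)) = 7.799 m/s; Re = ρVD/μ = 9493; f → 0.03616
  f = 0.03616 → V = 5.799 m/s; Re = 7060; f → 0.03841
  f = 0.03841 → V = 5.628 m/s; Re = 6851; f → 0.03866
Converged (Δf/f < 1%). With the final f = 0.03866: V = √(2·2.08e+06·0.0142/(0.03866·55·883)) = 5.609 m/s.
Q = V·A = 5.609·(π/4·0.0142²) = 0.0008883 m³/s = 8.88×10^-4 m³/s.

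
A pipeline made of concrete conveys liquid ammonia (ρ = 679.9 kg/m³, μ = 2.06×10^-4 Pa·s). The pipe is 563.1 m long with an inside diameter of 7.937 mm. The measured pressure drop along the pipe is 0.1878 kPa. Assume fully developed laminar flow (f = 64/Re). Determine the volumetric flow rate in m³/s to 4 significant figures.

For laminar flow, f = 64/Re with Re = ρVD/μ, so Darcy-Weisbach reduces to ΔP = 32μLV/D². Solving for V: V = ΔP·D²/(32μL) = 187.8·(0.007937)²/(32·0.000206·563.1) = 0.003187 m/s.
Check: Re = ρVD/μ = 679.9·0.003187·0.007937/0.000206 = 83.49 < 2300, so the laminar assumption holds.
Q = V·A = 0.003187·(π/4·0.007937²) = 1.577e-07 m³/s = 1.577×10^-7 m³/s.

Q ≈ 1.577×10^-7 m³/s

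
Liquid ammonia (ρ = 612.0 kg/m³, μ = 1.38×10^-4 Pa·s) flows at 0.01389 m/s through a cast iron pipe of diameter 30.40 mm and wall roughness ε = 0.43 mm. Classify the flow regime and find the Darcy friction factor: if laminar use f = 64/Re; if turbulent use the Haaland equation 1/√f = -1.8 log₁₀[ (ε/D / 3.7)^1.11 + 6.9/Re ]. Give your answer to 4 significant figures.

Re = ρVD/μ = 612·0.01389·0.0304/0.000138 = 1873.
Re < 2300 → laminar, so f = 64/Re = 0.03418 (roughness is irrelevant in laminar flow).

f ≈ 0.03418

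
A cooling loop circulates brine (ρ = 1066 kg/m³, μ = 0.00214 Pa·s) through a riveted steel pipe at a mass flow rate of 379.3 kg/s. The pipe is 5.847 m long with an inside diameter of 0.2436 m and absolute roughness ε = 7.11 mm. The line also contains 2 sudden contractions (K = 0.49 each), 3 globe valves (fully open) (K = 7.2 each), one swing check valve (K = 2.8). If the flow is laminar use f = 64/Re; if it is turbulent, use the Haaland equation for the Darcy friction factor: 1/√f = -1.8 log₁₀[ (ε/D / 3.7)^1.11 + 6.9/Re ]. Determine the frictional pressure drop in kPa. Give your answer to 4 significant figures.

A = πD²/4 = π(0.2436)²/4 = 0.04661 m²; mean velocity V = ṁ/(ρA) = 379.3/(1066 · 0.04661) = 7.635 m/s.
Reynolds number Re = ρVD/μ = 1066 · 7.635 · 0.2436 / 0.00214 = 9.264e+05.
Re > 4000 → turbulent. Relative roughness ε/D = 0.00711/0.2436 = 0.0292. Haaland: 1/√f = -1.8 log₁₀[(0.0292/3.7)^1.11 + 6.9/9.264e+05] = -1.8 log₁₀[0.00463 + 7.45e-06] = 4.201, so f = 0.05667.
Total minor-loss coefficient ΣK = 2·0.49 + 3·7.2 + 1·2.8 = 25.4.
ΔP = [f·L/D + ΣK]·(ρV²/2) = [0.05667·5.847/0.2436 + 25.4]·(1066·7.635²/2) = [1.36 + 25.4]·3.107e+04 = 8.307e+05 Pa.
ΔP = 8.307e+05 Pa = 830.7 kPa.

ΔP ≈ 830.7 kPa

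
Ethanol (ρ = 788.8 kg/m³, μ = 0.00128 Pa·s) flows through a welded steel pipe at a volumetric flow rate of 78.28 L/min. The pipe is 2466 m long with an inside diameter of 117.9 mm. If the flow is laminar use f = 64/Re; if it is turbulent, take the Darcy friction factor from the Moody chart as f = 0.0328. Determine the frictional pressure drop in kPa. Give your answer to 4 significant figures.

ΔP ≈ 3.864 kPa

Q = 78.28 L/min = 78.28/60000 = 0.001305 m³/s.
Cross-sectional area A = πD²/4 = π(0.1179)²/4 = 0.01092 m²; mean velocity V = Q/A = 0.001305/0.01092 = 0.1195 m/s.
Reynolds number Re = ρVD/μ = 788.8 · 0.1195 · 0.1179 / 0.00128 = 8683.
Re > 4000 → turbulent; use the Moody-chart value f = 0.0328.
Darcy-Weisbach: ΔP = f(L/D)(ρV²/2) = 0.0328·(2466/0.1179)·(788.8·0.1195²/2) = 0.0328·2.092e+04·5.632 = 3864 Pa.
ΔP = 3864 Pa = 3.864 kPa.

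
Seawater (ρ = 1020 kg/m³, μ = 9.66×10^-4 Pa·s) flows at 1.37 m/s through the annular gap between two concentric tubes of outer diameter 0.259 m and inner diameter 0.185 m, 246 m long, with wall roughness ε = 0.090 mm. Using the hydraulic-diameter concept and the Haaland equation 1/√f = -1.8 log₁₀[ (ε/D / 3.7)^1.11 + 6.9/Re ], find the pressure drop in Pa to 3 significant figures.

Hydraulic diameter D_h = 4A/P = D_o - D_i = 0.259 - 0.185 = 0.074 m.
Re = ρVD_h/μ = 1020·1.37·0.074/0.000966 = 1.07e+05.
ε/D_h = 9e-05/0.074 = 0.00122; Haaland gives 1/√f = -1.8 log₁₀[0.000136+6.45e-05] = 6.656, so f = 0.02257.
ΔP = f(L/D_h)(ρV²/2) = 0.02257·246/0.074·957.2 = 7.182e+04 Pa.

ΔP ≈ 71800 Pa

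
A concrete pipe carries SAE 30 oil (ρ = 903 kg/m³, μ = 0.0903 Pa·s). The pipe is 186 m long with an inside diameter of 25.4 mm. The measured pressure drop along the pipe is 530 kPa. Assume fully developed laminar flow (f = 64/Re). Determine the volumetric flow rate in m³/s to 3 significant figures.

Q ≈ 3.22×10^-4 m³/s

For laminar flow, f = 64/Re with Re = ρVD/μ, so Darcy-Weisbach reduces to ΔP = 32μLV/D². Solving for V: V = ΔP·D²/(32μL) = 5.3e+05·(0.0254)²/(32·0.0903·186) = 0.6362 m/s.
Check: Re = ρVD/μ = 903·0.6362·0.0254/0.0903 = 161.6 < 2300, so the laminar assumption holds.
Q = V·A = 0.6362·(π/4·0.0254²) = 0.0003224 m³/s = 3.22×10^-4 m³/s.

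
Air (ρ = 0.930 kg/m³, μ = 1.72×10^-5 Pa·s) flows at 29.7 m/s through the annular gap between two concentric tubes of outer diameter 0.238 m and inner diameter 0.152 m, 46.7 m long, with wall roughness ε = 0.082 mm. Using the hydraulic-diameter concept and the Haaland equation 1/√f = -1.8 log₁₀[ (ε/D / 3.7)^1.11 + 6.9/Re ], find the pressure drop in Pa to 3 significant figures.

ΔP ≈ 4730 Pa

Hydraulic diameter D_h = 4A/P = D_o - D_i = 0.238 - 0.152 = 0.086 m.
Re = ρVD_h/μ = 0.93·29.7·0.086/1.72e-05 = 1.381e+05.
ε/D_h = 8.2e-05/0.086 = 0.000953; Haaland gives 1/√f = -1.8 log₁₀[0.000104+5e-05] = 6.864, so f = 0.02123.
ΔP = f(L/D_h)(ρV²/2) = 0.02123·46.7/0.086·410.2 = 4728 Pa.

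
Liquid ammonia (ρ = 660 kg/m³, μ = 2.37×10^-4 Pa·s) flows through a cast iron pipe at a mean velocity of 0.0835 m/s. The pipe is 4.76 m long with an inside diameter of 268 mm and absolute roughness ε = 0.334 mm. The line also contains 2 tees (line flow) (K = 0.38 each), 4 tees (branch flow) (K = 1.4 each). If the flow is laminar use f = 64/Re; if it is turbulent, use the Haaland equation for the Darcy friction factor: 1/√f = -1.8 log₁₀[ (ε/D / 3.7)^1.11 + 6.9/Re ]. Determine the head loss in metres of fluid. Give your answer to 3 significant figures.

h_f ≈ 0.00241 m

Reynolds number Re = ρVD/μ = 660 · 0.0835 · 0.268 / 0.000237 = 6.232e+04.
Re > 4000 → turbulent. Relative roughness ε/D = 0.000334/0.268 = 0.00125. Haaland: 1/√f = -1.8 log₁₀[(0.00125/3.7)^1.11 + 6.9/6.232e+04] = -1.8 log₁₀[0.00014 + 0.000111] = 6.482, so f = 0.0238.
Total minor-loss coefficient ΣK = 2·0.38 + 4·1.4 = 6.36.
ΔP = [f·L/D + ΣK]·(ρV²/2) = [0.0238·4.76/0.268 + 6.36]·(660·0.0835²/2) = [0.4227 + 6.36]·2.301 = 15.61 Pa.
Head loss h_f = ΔP/(ρg) = 15.61/(660·9.81) = 0.00241 m.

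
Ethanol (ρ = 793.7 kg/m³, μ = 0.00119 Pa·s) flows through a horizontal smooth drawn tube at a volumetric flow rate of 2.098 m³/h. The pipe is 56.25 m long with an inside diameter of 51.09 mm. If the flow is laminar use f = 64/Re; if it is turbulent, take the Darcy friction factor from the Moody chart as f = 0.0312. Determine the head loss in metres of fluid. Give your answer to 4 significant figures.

Q = 2.098 m³/h = 2.098/3600 = 0.0005828 m³/s.
Cross-sectional area A = πD²/4 = π(0.05109)²/4 = 0.00205 m²; mean velocity V = Q/A = 0.0005828/0.00205 = 0.2843 m/s.
Reynolds number Re = ρVD/μ = 793.7 · 0.2843 · 0.05109 / 0.00119 = 9687.
Re > 4000 → turbulent; use the Moody-chart value f = 0.0312.
Darcy-Weisbach: ΔP = f(L/D)(ρV²/2) = 0.0312·(56.25/0.05109)·(793.7·0.2843²/2) = 0.0312·1101·32.07 = 1102 Pa.
Head loss h_f = ΔP/(ρg) = 1102/(793.7·9.81) = 0.1415 m.

h_f ≈ 0.1415 m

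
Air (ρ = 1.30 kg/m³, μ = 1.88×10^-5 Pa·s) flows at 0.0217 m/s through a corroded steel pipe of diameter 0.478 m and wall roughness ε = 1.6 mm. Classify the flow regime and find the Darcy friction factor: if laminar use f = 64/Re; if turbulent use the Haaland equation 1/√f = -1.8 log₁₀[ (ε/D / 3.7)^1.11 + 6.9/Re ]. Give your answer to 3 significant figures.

Re = ρVD/μ = 1.3·0.0217·0.478/1.88e-05 = 717.3.
Re < 2300 → laminar, so f = 64/Re = 0.08923 (roughness is irrelevant in laminar flow).

f ≈ 0.0892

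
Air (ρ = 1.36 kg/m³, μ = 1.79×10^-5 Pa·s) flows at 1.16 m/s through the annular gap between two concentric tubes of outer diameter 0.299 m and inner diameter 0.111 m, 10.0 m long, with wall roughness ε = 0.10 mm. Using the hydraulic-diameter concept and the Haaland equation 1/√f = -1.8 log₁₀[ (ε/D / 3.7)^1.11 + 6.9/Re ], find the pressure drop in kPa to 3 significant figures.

Hydraulic diameter D_h = 4A/P = D_o - D_i = 0.299 - 0.111 = 0.188 m.
Re = ρVD_h/μ = 1.36·1.16·0.188/1.79e-05 = 1.657e+04.
ε/D_h = 0.0001/0.188 = 0.000532; Haaland gives 1/√f = -1.8 log₁₀[5.43e-05+0.000416] = 5.989, so f = 0.02788.
ΔP = f(L/D_h)(ρV²/2) = 0.02788·10/0.188·0.915 = 1.357 Pa.
ΔP = 0.00136 kPa.

ΔP ≈ 0.00136 kPa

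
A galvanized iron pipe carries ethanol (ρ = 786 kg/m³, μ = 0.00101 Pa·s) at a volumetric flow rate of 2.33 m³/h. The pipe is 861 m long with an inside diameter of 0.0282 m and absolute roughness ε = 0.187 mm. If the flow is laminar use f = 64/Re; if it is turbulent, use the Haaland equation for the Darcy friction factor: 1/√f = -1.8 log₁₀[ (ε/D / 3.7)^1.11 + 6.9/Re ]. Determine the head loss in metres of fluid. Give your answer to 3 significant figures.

h_f ≈ 60.4 m

Q = 2.33 m³/h = 2.33/3600 = 0.0006472 m³/s.
Cross-sectional area A = πD²/4 = π(0.0282)²/4 = 0.0006246 m²; mean velocity V = Q/A = 0.0006472/0.0006246 = 1.036 m/s.
Reynolds number Re = ρVD/μ = 786 · 1.036 · 0.0282 / 0.00101 = 2.274e+04.
Re > 4000 → turbulent. Relative roughness ε/D = 0.000187/0.0282 = 0.00663. Haaland: 1/√f = -1.8 log₁₀[(0.00663/3.7)^1.11 + 6.9/2.274e+04] = -1.8 log₁₀[0.000894 + 0.000303] = 5.259, so f = 0.03615.
Darcy-Weisbach: ΔP = f(L/D)(ρV²/2) = 0.03615·(861/0.0282)·(786·1.036²/2) = 0.03615·3.053e+04·422 = 4.658e+05 Pa.
Head loss h_f = ΔP/(ρg) = 4.658e+05/(786·9.81) = 60.4 m.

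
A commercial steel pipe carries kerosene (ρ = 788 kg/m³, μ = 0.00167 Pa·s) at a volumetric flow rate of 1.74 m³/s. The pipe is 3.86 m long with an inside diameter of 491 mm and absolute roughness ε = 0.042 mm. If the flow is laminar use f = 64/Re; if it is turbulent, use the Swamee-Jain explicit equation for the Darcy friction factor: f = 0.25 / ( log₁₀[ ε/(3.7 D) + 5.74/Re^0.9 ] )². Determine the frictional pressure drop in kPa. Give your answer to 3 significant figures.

Cross-sectional area A = πD²/4 = π(0.491)²/4 = 0.1893 m²; mean velocity V = Q/A = 1.74/0.1893 = 9.19 m/s.
Reynolds number Re = ρVD/μ = 788 · 9.19 · 0.491 / 0.00167 = 2.129e+06.
Re > 4000 → turbulent. Relative roughness ε/D = 4.2e-05/0.491 = 8.55e-05. Swamee-Jain: f = 0.25/(log₁₀[8.55e-05/3.7 + 5.74/2.129e+06^0.9])² = 0.25/(log₁₀[2.31e-05 + 1.16e-05])² = 0.25/(-4.46)² = 0.01257.
Darcy-Weisbach: ΔP = f(L/D)(ρV²/2) = 0.01257·(3.86/0.491)·(788·9.19²/2) = 0.01257·7.862·3.327e+04 = 3288 Pa.
ΔP = 3288 Pa = 3.29 kPa.

ΔP ≈ 3.29 kPa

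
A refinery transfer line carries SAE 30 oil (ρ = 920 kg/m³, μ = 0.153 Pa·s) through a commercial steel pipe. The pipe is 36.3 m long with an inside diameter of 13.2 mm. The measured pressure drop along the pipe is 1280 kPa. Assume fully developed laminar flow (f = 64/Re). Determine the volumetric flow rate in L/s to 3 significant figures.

For laminar flow, f = 64/Re with Re = ρVD/μ, so Darcy-Weisbach reduces to ΔP = 32μLV/D². Solving for V: V = ΔP·D²/(32μL) = 1.28e+06·(0.0132)²/(32·0.153·36.3) = 1.255 m/s.
Check: Re = ρVD/μ = 920·1.255·0.0132/0.153 = 99.6 < 2300, so the laminar assumption holds.
Q = V·A = 1.255·(π/4·0.0132²) = 0.0001717 m³/s = 0.172 L/s.

Q ≈ 0.172 L/s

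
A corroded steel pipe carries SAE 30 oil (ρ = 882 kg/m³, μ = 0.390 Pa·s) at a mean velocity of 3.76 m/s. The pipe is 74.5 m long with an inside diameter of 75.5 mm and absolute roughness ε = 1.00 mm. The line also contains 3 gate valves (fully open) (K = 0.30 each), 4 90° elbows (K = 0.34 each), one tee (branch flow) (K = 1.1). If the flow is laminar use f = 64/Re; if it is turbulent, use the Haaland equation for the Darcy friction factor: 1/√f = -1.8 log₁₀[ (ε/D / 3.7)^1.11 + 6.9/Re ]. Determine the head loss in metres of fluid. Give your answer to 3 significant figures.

h_f ≈ 73.3 m

Reynolds number Re = ρVD/μ = 882 · 3.76 · 0.0755 / 0.39 = 642.
Re < 2300 → laminar flow, so f = 64/Re = 64/642 = 0.09969 (the turbulent correlation is not needed).
Total minor-loss coefficient ΣK = 3·0.3 + 4·0.34 + 1·1.1 = 3.36.
ΔP = [f·L/D + ΣK]·(ρV²/2) = [0.09969·74.5/0.0755 + 3.36]·(882·3.76²/2) = [98.37 + 3.36]·6235 = 6.342e+05 Pa.
Head loss h_f = ΔP/(ρg) = 6.342e+05/(882·9.81) = 73.3 m.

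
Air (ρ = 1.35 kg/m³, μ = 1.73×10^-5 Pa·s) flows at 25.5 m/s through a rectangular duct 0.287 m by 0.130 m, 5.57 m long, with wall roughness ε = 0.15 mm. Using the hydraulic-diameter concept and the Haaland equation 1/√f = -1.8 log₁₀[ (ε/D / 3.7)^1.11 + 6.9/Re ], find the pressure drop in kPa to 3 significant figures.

ΔP ≈ 0.269 kPa

Hydraulic diameter D_h = 4A/P = 4·(0.287·0.13)/(2·(0.287+0.13)) = 0.1492/0.834 = 0.1789 m.
Re = ρVD_h/μ = 1.35·25.5·0.1789/1.73e-05 = 3.561e+05.
ε/D_h = 0.00015/0.1789 = 0.000838; Haaland gives 1/√f = -1.8 log₁₀[9e-05+1.94e-05] = 7.13, so f = 0.01967.
ΔP = f(L/D_h)(ρV²/2) = 0.01967·5.57/0.1789·438.9 = 268.8 Pa.
ΔP = 0.269 kPa.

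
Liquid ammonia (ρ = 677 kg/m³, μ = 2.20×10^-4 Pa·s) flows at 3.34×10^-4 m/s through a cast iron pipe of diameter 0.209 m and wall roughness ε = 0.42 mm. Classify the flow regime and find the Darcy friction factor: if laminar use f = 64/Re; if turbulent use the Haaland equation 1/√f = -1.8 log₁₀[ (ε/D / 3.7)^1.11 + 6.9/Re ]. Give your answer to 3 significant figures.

Re = ρVD/μ = 677·0.000334·0.209/0.00022 = 214.8.
Re < 2300 → laminar, so f = 64/Re = 0.2979 (roughness is irrelevant in laminar flow).

f ≈ 0.298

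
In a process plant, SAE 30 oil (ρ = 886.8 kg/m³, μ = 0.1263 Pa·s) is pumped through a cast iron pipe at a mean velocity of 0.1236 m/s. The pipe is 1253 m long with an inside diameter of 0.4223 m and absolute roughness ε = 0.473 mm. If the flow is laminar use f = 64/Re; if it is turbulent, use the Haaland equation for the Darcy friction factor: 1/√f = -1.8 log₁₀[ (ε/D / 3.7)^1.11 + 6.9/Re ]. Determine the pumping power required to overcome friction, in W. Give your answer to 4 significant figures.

P ≈ 60.76 W

Reynolds number Re = ρVD/μ = 886.8 · 0.1236 · 0.4223 / 0.126 = 366.5.
Re < 2300 → laminar flow, so f = 64/Re = 64/366.5 = 0.1746 (the turbulent correlation is not needed).
Darcy-Weisbach: ΔP = f(L/D)(ρV²/2) = 0.1746·(1253/0.4223)·(886.8·0.1236²/2) = 0.1746·2967·6.774 = 3510 Pa.
Q = V·A = 0.1236·0.1401 = 0.01731 m³/s.
Pumping power P = QΔP = 0.01731·3510 = 60.762 W = 60.76 W.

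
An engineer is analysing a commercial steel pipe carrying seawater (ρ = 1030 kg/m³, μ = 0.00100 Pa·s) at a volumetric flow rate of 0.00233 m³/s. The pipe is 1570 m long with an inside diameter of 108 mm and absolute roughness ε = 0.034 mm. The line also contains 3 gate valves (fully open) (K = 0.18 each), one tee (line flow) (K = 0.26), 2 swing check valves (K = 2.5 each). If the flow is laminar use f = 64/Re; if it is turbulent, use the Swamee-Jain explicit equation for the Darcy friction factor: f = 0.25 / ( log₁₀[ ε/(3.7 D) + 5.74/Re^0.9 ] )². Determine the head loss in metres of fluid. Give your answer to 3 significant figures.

h_f ≈ 1.20 m

Cross-sectional area A = πD²/4 = π(0.108)²/4 = 0.009161 m²; mean velocity V = Q/A = 0.00233/0.009161 = 0.2543 m/s.
Reynolds number Re = ρVD/μ = 1030 · 0.2543 · 0.108 / 0.001 = 2.829e+04.
Re > 4000 → turbulent. Relative roughness ε/D = 3.4e-05/0.108 = 0.000315. Swamee-Jain: f = 0.25/(log₁₀[0.000315/3.7 + 5.74/2.829e+04^0.9])² = 0.25/(log₁₀[8.51e-05 + 0.000565])² = 0.25/(-3.187)² = 0.02462.
Total minor-loss coefficient ΣK = 3·0.18 + 1·0.26 + 2·2.5 = 5.8.
ΔP = [f·L/D + ΣK]·(ρV²/2) = [0.02462·1570/0.108 + 5.8]·(1030·0.2543²/2) = [357.9 + 5.8]·33.32 = 1.212e+04 Pa.
Head loss h_f = ΔP/(ρg) = 1.212e+04/(1030·9.81) = 1.20 m.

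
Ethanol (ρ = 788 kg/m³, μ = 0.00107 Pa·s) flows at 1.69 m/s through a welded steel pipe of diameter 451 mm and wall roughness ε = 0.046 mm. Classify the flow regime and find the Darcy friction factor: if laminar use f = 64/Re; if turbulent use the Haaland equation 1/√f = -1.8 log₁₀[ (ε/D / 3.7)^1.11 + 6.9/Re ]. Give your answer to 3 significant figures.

Re = ρVD/μ = 788·1.69·0.451/0.00107 = 5.613e+05.
Re > 4000 → turbulent. ε/D = 4.6e-05/0.451 = 0.000102; Haaland: 1/√f = -1.8 log₁₀[8.69e-06 + 1.23e-05] = 8.421, so f = 0.0141.

f ≈ 0.0141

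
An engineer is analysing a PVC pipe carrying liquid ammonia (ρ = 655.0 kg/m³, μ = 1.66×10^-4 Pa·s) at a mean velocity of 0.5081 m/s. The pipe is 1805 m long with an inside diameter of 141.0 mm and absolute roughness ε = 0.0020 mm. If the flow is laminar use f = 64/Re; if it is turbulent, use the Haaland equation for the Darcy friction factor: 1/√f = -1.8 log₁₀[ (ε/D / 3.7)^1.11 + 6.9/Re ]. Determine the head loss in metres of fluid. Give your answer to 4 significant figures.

Reynolds number Re = ρVD/μ = 655 · 0.5081 · 0.141 / 0.000166 = 2.827e+05.
Re > 4000 → turbulent. Relative roughness ε/D = 2e-06/0.141 = 1.42e-05. Haaland: 1/√f = -1.8 log₁₀[(1.42e-05/3.7)^1.11 + 6.9/2.827e+05] = -1.8 log₁₀[9.72e-07 + 2.44e-05] = 8.272, so f = 0.01461.
Darcy-Weisbach: ΔP = f(L/D)(ρV²/2) = 0.01461·(1805/0.141)·(655·0.5081²/2) = 0.01461·1.28e+04·84.55 = 1.582e+04 Pa.
Head loss h_f = ΔP/(ρg) = 1.582e+04/(655·9.81) = 2.462 m.

h_f ≈ 2.462 m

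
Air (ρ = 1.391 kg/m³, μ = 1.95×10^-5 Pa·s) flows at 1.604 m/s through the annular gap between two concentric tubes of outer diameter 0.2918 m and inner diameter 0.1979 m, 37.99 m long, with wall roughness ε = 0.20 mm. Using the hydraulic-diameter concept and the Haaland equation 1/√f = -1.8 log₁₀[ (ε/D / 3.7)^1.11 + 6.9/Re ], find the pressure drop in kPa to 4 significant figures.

ΔP ≈ 0.02405 kPa

Hydraulic diameter D_h = 4A/P = D_o - D_i = 0.2918 - 0.1979 = 0.0939 m.
Re = ρVD_h/μ = 1.391·1.604·0.0939/1.95e-05 = 1.074e+04.
ε/D_h = 0.0002/0.0939 = 0.00213; Haaland gives 1/√f = -1.8 log₁₀[0.000253+0.000642] = 5.486, so f = 0.03322.
ΔP = f(L/D_h)(ρV²/2) = 0.03322·37.99/0.0939·1.789 = 24.05 Pa.
ΔP = 0.02405 kPa.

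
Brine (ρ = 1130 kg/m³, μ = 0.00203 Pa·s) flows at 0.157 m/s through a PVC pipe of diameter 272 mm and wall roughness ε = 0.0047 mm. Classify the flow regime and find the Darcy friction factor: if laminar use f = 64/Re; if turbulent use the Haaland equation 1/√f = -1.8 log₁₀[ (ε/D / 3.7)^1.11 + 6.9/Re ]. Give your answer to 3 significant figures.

f ≈ 0.0247

Re = ρVD/μ = 1130·0.157·0.272/0.00203 = 2.377e+04.
Re > 4000 → turbulent. ε/D = 4.7e-06/0.272 = 1.73e-05; Haaland: 1/√f = -1.8 log₁₀[1.21e-06 + 0.00029] = 6.364, so f = 0.02469.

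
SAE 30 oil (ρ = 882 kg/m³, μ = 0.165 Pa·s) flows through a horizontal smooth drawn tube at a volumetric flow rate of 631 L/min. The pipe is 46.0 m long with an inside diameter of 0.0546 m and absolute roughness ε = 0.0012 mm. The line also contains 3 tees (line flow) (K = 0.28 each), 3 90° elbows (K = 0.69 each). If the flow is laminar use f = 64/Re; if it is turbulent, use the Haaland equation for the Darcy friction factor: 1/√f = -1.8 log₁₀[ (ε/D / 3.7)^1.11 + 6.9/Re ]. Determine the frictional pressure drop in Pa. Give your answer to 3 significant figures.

Q = 631 L/min = 631/60000 = 0.01052 m³/s.
Cross-sectional area A = πD²/4 = π(0.0546)²/4 = 0.002341 m²; mean velocity V = Q/A = 0.01052/0.002341 = 4.492 m/s.
Reynolds number Re = ρVD/μ = 882 · 4.492 · 0.0546 / 0.165 = 1311.
Re < 2300 → laminar flow, so f = 64/Re = 64/1311 = 0.04882 (the turbulent correlation is not needed).
Total minor-loss coefficient ΣK = 3·0.28 + 3·0.69 = 2.91.
ΔP = [f·L/D + ΣK]·(ρV²/2) = [0.04882·46/0.0546 + 2.91]·(882·4.492²/2) = [41.13 + 2.91]·8897 = 3.918e+05 Pa.

ΔP ≈ 392000 Pa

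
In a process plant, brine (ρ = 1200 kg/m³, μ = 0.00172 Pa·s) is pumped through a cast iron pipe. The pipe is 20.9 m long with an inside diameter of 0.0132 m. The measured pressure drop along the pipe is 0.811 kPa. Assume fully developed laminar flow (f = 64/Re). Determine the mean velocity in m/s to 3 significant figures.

V ≈ 0.123 m/s

For laminar flow, f = 64/Re with Re = ρVD/μ, so Darcy-Weisbach reduces to ΔP = 32μLV/D². Solving for V: V = ΔP·D²/(32μL) = 811·(0.0132)²/(32·0.00172·20.9) = 0.1228 m/s.
Check: Re = ρVD/μ = 1200·0.1228·0.0132/0.00172 = 1131 < 2300, so the laminar assumption holds.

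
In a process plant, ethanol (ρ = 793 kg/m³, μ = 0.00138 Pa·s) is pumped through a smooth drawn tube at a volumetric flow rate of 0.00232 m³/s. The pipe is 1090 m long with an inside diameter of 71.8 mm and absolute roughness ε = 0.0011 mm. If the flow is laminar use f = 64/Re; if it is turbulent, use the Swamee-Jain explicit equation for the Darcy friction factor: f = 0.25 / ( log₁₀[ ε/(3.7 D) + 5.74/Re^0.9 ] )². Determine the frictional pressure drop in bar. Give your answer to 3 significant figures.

ΔP ≈ 0.490 bar

Cross-sectional area A = πD²/4 = π(0.0718)²/4 = 0.004049 m²; mean velocity V = Q/A = 0.00232/0.004049 = 0.573 m/s.
Reynolds number Re = ρVD/μ = 793 · 0.573 · 0.0718 / 0.00138 = 2.364e+04.
Re > 4000 → turbulent. Relative roughness ε/D = 1.1e-06/0.0718 = 1.53e-05. Swamee-Jain: f = 0.25/(log₁₀[1.53e-05/3.7 + 5.74/2.364e+04^0.9])² = 0.25/(log₁₀[4.14e-06 + 0.000665])² = 0.25/(-3.175)² = 0.0248.
Darcy-Weisbach: ΔP = f(L/D)(ρV²/2) = 0.0248·(1090/0.0718)·(793·0.573²/2) = 0.0248·1.518e+04·130.2 = 4.902e+04 Pa.
ΔP = 4.902e+04 Pa = 0.490 bar.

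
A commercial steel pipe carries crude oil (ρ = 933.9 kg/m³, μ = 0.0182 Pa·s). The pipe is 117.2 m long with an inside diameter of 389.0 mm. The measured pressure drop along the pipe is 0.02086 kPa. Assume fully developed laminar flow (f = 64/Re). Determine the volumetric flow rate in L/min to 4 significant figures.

For laminar flow, f = 64/Re with Re = ρVD/μ, so Darcy-Weisbach reduces to ΔP = 32μLV/D². Solving for V: V = ΔP·D²/(32μL) = 20.86·(0.389)²/(32·0.0182·117.2) = 0.04624 m/s.
Check: Re = ρVD/μ = 933.9·0.04624·0.389/0.0182 = 923.1 < 2300, so the laminar assumption holds.
Q = V·A = 0.04624·(π/4·0.389²) = 0.005496 m³/s = 329.8 L/min.

Q ≈ 329.8 L/min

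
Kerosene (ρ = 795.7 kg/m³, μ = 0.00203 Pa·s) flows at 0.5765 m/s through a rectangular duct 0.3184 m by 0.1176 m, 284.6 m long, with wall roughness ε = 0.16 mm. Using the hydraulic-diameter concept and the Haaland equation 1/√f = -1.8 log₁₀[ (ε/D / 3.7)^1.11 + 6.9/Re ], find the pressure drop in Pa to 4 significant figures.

Hydraulic diameter D_h = 4A/P = 4·(0.3184·0.1176)/(2·(0.3184+0.1176)) = 0.1498/0.872 = 0.1718 m.
Re = ρVD_h/μ = 795.7·0.5765·0.1718/0.00203 = 3.881e+04.
ε/D_h = 0.00016/0.1718 = 0.000932; Haaland gives 1/√f = -1.8 log₁₀[0.000101+0.000178] = 6.398, so f = 0.02443.
ΔP = f(L/D_h)(ρV²/2) = 0.02443·284.6/0.1718·132.2 = 5352 Pa.

ΔP ≈ 5352 Pa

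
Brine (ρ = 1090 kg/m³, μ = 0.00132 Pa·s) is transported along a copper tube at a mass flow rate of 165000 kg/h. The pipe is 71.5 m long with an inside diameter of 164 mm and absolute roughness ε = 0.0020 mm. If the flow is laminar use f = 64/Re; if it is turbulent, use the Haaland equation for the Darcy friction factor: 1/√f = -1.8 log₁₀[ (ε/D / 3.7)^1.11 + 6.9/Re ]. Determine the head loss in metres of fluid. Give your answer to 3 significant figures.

ṁ = 165000 kg/h = 165000/3600 = 45.83 kg/s.
A = πD²/4 = π(0.164)²/4 = 0.02112 m²; mean velocity V = ṁ/(ρA) = 45.83/(1090 · 0.02112) = 1.991 m/s.
Reynolds number Re = ρVD/μ = 1090 · 1.991 · 0.164 / 0.00132 = 2.696e+05.
Re > 4000 → turbulent. Relative roughness ε/D = 2e-06/0.164 = 1.22e-05. Haaland: 1/√f = -1.8 log₁₀[(1.22e-05/3.7)^1.11 + 6.9/2.696e+05] = -1.8 log₁₀[8.22e-07 + 2.56e-05] = 8.241, so f = 0.01473.
Darcy-Weisbach: ΔP = f(L/D)(ρV²/2) = 0.01473·(71.5/0.164)·(1090·1.991²/2) = 0.01473·436·2159 = 1.386e+04 Pa.
Head loss h_f = ΔP/(ρg) = 1.386e+04/(1090·9.81) = 1.30 m.

h_f ≈ 1.30 m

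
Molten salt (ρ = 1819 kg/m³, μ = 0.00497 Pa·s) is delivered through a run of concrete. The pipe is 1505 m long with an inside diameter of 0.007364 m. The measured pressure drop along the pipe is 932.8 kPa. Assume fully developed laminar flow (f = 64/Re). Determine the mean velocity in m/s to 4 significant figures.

For laminar flow, f = 64/Re with Re = ρVD/μ, so Darcy-Weisbach reduces to ΔP = 32μLV/D². Solving for V: V = ΔP·D²/(32μL) = 9.328e+05·(0.007364)²/(32·0.00497·1505) = 0.2113 m/s.
Check: Re = ρVD/μ = 1819·0.2113·0.007364/0.00497 = 569.6 < 2300, so the laminar assumption holds.

V ≈ 0.2113 m/s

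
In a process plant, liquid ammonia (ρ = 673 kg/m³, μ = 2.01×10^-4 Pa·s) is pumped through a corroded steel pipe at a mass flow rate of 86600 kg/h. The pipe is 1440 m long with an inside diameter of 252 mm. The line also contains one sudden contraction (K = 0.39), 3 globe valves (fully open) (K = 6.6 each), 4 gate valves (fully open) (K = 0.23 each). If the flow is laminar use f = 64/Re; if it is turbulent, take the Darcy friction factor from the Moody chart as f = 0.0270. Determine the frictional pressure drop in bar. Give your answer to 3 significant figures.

ΔP ≈ 0.303 bar

ṁ = 86600 kg/h = 86600/3600 = 24.06 kg/s.
A = πD²/4 = π(0.252)²/4 = 0.04988 m²; mean velocity V = ṁ/(ρA) = 24.06/(673 · 0.04988) = 0.7167 m/s.
Reynolds number Re = ρVD/μ = 673 · 0.7167 · 0.252 / 0.000201 = 6.047e+05.
Re > 4000 → turbulent; use the Moody-chart value f = 0.0270.
Total minor-loss coefficient ΣK = 1·0.39 + 3·6.6 + 4·0.23 = 21.1.
ΔP = [f·L/D + ΣK]·(ρV²/2) = [0.027·1440/0.252 + 21.1]·(673·0.7167²/2) = [154.3 + 21.1]·172.8 = 3.031e+04 Pa.
ΔP = 3.031e+04 Pa = 0.303 bar.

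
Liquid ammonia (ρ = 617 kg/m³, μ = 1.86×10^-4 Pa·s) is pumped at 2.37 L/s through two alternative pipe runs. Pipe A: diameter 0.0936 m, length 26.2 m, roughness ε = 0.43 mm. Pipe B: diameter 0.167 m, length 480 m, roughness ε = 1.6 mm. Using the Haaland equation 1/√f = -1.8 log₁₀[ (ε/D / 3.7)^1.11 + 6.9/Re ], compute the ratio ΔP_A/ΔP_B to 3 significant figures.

Pipe A: V = Q/A = 0.00237/0.006881 = 0.3444 m/s; Re = 1.069e+05; ε/D = 0.00459; Haaland → f = 0.0305; ΔP_A = f(L/D)(ρV²/2) = 312.5 Pa.
Pipe B: V = Q/A = 0.00237/0.0219 = 0.1082 m/s; Re = 5.994e+04; ε/D = 0.00958; Haaland → f = 0.03838; ΔP_B = f(L/D)(ρV²/2) = 398.4 Pa.
ΔP_A/ΔP_B = 312.5/398.4 = 0.784.

ΔP_A/ΔP_B ≈ 0.784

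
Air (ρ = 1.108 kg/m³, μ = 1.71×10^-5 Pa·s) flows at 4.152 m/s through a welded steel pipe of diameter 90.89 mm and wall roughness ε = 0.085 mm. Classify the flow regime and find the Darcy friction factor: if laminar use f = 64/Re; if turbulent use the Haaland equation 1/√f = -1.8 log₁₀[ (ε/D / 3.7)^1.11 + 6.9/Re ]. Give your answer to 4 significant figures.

Re = ρVD/μ = 1.108·4.152·0.09089/1.71e-05 = 2.445e+04.
Re > 4000 → turbulent. ε/D = 8.5e-05/0.09089 = 0.000935; Haaland: 1/√f = -1.8 log₁₀[0.000102 + 0.000282] = 6.149, so f = 0.02645.

f ≈ 0.02645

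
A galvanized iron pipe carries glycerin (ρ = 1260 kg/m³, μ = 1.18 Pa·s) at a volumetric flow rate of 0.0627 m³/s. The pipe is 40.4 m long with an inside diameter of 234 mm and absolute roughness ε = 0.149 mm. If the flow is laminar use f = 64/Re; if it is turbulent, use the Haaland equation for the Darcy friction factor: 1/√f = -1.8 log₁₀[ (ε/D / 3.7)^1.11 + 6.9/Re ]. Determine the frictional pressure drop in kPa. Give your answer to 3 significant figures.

ΔP ≈ 40.6 kPa

Cross-sectional area A = πD²/4 = π(0.234)²/4 = 0.04301 m²; mean velocity V = Q/A = 0.0627/0.04301 = 1.458 m/s.
Reynolds number Re = ρVD/μ = 1260 · 1.458 · 0.234 / 1.18 = 364.3.
Re < 2300 → laminar flow, so f = 64/Re = 64/364.3 = 0.1757 (the turbulent correlation is not needed).
Darcy-Weisbach: ΔP = f(L/D)(ρV²/2) = 0.1757·(40.4/0.234)·(1260·1.458²/2) = 0.1757·172.6·1339 = 4.062e+04 Pa.
ΔP = 4.062e+04 Pa = 40.6 kPa.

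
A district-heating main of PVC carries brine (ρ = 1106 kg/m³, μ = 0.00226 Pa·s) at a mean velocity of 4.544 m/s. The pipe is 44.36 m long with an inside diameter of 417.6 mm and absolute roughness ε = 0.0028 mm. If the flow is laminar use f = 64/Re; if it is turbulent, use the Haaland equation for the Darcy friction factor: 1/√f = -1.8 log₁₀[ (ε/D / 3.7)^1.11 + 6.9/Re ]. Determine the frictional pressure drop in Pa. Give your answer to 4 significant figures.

Reynolds number Re = ρVD/μ = 1106 · 4.544 · 0.4176 / 0.00226 = 9.286e+05.
Re > 4000 → turbulent. Relative roughness ε/D = 2.8e-06/0.4176 = 6.7e-06. Haaland: 1/√f = -1.8 log₁₀[(6.7e-06/3.7)^1.11 + 6.9/9.286e+05] = -1.8 log₁₀[4.23e-07 + 7.43e-06] = 9.189, so f = 0.01184.
Darcy-Weisbach: ΔP = f(L/D)(ρV²/2) = 0.01184·(44.36/0.4176)·(1106·4.544²/2) = 0.01184·106.2·1.142e+04 = 1.437e+04 Pa.

ΔP ≈ 14370 Pa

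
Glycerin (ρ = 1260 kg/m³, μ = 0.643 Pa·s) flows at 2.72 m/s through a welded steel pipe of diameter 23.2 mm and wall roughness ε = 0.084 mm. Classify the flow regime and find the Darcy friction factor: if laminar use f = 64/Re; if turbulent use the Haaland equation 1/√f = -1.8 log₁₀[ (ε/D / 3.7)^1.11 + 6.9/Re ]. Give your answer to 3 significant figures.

f ≈ 0.518

Re = ρVD/μ = 1260·2.72·0.0232/0.643 = 123.7.
Re < 2300 → laminar, so f = 64/Re = 0.5176 (roughness is irrelevant in laminar flow).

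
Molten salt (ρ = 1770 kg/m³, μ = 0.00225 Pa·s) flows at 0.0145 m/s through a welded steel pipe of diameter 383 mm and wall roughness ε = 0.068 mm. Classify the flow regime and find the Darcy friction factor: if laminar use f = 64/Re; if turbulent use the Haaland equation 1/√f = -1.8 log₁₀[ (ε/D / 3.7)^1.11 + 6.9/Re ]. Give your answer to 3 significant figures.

f ≈ 0.0394

Re = ρVD/μ = 1770·0.0145·0.383/0.00225 = 4369.
Re > 4000 → turbulent. ε/D = 6.8e-05/0.383 = 0.000178; Haaland: 1/√f = -1.8 log₁₀[1.61e-05 + 0.00158] = 5.035, so f = 0.03945.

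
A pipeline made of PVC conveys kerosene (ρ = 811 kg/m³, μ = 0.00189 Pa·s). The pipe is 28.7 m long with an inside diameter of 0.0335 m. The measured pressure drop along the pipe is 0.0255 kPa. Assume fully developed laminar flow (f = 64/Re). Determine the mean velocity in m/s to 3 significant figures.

V ≈ 0.0165 m/s

For laminar flow, f = 64/Re with Re = ρVD/μ, so Darcy-Weisbach reduces to ΔP = 32μLV/D². Solving for V: V = ΔP·D²/(32μL) = 25.5·(0.0335)²/(32·0.00189·28.7) = 0.01649 m/s.
Check: Re = ρVD/μ = 811·0.01649·0.0335/0.00189 = 237 < 2300, so the laminar assumption holds.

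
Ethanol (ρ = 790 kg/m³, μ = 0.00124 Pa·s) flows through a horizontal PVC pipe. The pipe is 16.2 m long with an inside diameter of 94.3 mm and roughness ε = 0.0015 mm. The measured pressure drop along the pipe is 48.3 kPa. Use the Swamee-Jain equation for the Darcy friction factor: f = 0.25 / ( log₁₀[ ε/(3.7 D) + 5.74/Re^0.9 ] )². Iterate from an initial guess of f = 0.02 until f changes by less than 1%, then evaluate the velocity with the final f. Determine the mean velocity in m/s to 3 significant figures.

Rearranging Darcy-Weisbach: V = √(2·ΔP·D/(f·L·ρ)). With ε/D = 1.5e-06/0.0943 = 1.59e-05, iterate starting from f = 0.02:
  f = 0.02 → V = √(2·4.83e+04·0.0943/(0.02·16.2·790)) = 5.966 m/s; Re = ρVD/μ = 3.584e+05; f → 0.01411
  f = 0.01411 → V = 7.102 m/s; Re = 4.267e+05; f → 0.0137
  f = 0.0137 → V = 7.208 m/s; Re = 4.33e+05; f → 0.01367
Converged (Δf/f < 1%). With the final f = 0.01367: V = √(2·4.83e+04·0.0943/(0.01367·16.2·790)) = 7.217 m/s.

V ≈ 7.22 m/s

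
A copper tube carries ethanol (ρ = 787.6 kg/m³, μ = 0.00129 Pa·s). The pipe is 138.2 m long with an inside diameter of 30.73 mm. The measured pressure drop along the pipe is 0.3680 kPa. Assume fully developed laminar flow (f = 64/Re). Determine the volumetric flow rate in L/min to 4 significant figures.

For laminar flow, f = 64/Re with Re = ρVD/μ, so Darcy-Weisbach reduces to ΔP = 32μLV/D². Solving for V: V = ΔP·D²/(32μL) = 368·(0.03073)²/(32·0.00129·138.2) = 0.06092 m/s.
Check: Re = ρVD/μ = 787.6·0.06092·0.03073/0.00129 = 1143 < 2300, so the laminar assumption holds.
Q = V·A = 0.06092·(π/4·0.03073²) = 4.518e-05 m³/s = 2.711 L/min.

Q ≈ 2.711 L/min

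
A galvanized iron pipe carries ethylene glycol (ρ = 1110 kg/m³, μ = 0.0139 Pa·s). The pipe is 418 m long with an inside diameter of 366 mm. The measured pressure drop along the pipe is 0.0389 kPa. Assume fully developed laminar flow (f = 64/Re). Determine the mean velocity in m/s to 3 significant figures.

For laminar flow, f = 64/Re with Re = ρVD/μ, so Darcy-Weisbach reduces to ΔP = 32μLV/D². Solving for V: V = ΔP·D²/(32μL) = 38.9·(0.366)²/(32·0.0139·418) = 0.02803 m/s.
Check: Re = ρVD/μ = 1110·0.02803·0.366/0.0139 = 819.1 < 2300, so the laminar assumption holds.

V ≈ 0.0280 m/s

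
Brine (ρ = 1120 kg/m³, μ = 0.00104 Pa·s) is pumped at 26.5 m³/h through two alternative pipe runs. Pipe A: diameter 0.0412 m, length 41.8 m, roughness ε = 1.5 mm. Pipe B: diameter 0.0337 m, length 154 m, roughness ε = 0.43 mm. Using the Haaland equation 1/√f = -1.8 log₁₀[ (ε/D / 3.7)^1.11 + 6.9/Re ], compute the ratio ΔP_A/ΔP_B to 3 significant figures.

ΔP_A/ΔP_B ≈ 0.149

Pipe A: V = Q/A = 0.007361/0.001333 = 5.522 m/s; Re = 2.45e+05; ε/D = 0.0364; Haaland → f = 0.0623; ΔP_A = f(L/D)(ρV²/2) = 1.079e+06 Pa.
Pipe B: V = Q/A = 0.007361/0.000892 = 8.253 m/s; Re = 2.995e+05; ε/D = 0.0128; Haaland → f = 0.04148; ΔP_B = f(L/D)(ρV²/2) = 7.229e+06 Pa.
ΔP_A/ΔP_B = 1.079e+06/7.229e+06 = 0.149.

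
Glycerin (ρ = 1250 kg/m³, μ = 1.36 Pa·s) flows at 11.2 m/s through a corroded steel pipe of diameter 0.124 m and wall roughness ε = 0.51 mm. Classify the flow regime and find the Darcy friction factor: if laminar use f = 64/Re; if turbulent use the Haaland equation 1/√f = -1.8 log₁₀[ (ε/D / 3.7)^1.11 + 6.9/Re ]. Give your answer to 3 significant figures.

f ≈ 0.0501

Re = ρVD/μ = 1250·11.2·0.124/1.36 = 1276.
Re < 2300 → laminar, so f = 64/Re = 0.05014 (roughness is irrelevant in laminar flow).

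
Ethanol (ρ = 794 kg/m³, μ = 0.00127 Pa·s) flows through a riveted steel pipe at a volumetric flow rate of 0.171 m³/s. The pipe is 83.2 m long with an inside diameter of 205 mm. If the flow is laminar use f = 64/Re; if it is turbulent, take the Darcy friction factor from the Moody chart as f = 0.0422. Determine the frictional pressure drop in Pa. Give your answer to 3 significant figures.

Cross-sectional area A = πD²/4 = π(0.205)²/4 = 0.03301 m²; mean velocity V = Q/A = 0.171/0.03301 = 5.181 m/s.
Reynolds number Re = ρVD/μ = 794 · 5.181 · 0.205 / 0.00127 = 6.64e+05.
Re > 4000 → turbulent; use the Moody-chart value f = 0.0422.
Darcy-Weisbach: ΔP = f(L/D)(ρV²/2) = 0.0422·(83.2/0.205)·(794·5.181²/2) = 0.0422·405.9·1.066e+04 = 1.825e+05 Pa.

ΔP ≈ 183000 Pa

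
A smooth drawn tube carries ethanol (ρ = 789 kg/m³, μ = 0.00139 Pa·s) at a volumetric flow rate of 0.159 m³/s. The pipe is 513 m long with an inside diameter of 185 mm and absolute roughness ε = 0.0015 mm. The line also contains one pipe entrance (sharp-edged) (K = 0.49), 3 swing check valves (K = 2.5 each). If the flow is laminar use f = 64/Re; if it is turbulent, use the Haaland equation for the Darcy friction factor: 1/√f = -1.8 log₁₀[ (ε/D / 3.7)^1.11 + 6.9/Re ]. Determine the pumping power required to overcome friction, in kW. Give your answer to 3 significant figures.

P ≈ 94.7 kW

Cross-sectional area A = πD²/4 = π(0.185)²/4 = 0.02688 m²; mean velocity V = Q/A = 0.159/0.02688 = 5.915 m/s.
Reynolds number Re = ρVD/μ = 789 · 5.915 · 0.185 / 0.00139 = 6.212e+05.
Re > 4000 → turbulent. Relative roughness ε/D = 1.5e-06/0.185 = 8.11e-06. Haaland: 1/√f = -1.8 log₁₀[(8.11e-06/3.7)^1.11 + 6.9/6.212e+05] = -1.8 log₁₀[5.23e-07 + 1.11e-05] = 8.882, so f = 0.01268.
Total minor-loss coefficient ΣK = 1·0.49 + 3·2.5 = 7.99.
ΔP = [f·L/D + ΣK]·(ρV²/2) = [0.01268·513/0.185 + 7.99]·(789·5.915²/2) = [35.15 + 7.99]·1.38e+04 = 5.955e+05 Pa.
Pumping power P = QΔP = 0.159·5.955e+05 = 94680 W = 94.7 kW.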